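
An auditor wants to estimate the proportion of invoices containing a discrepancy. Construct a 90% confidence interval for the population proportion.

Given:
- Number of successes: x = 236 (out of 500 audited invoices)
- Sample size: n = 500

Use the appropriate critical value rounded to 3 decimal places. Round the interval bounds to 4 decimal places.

Sample proportion: p̂ = 236/500 = 0.472000

Check conditions for normal approximation:
  np̂ = 236 ≥ 10 ✓
  n(1-p̂) = 264 ≥ 10 ✓

The sample is large enough, so use a z-interval (normal approximation) for the proportion.

For 90% confidence, z* = 1.645 (from standard normal table)

Standard error: SE = √(p̂(1-p̂)/n) = √(0.472000×0.528000/500) = 0.02232559

Margin of error: E = z* × SE = 1.645 × 0.02232559 = 0.036726

Z-interval: p̂ ± E = 0.472000 ± 0.036726 = (0.435274, 0.508726)

Rounded to 4 decimal places:

(0.4353, 0.5087)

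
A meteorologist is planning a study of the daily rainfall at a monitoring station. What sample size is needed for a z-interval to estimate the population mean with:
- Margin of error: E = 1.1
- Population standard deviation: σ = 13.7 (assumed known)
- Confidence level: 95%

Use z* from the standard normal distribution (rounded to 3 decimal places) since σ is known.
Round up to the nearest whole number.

Using z* since population σ is known (z-interval formula).

For 95% confidence, z* = 1.96 (from standard normal table)

Sample size formula for z-interval: n = (z*σ/E)²

n = (1.96 × 13.7 / 1.1)²
  = (24.410909)²
  = 595.8925

Round up to the nearest whole number: n = 596

596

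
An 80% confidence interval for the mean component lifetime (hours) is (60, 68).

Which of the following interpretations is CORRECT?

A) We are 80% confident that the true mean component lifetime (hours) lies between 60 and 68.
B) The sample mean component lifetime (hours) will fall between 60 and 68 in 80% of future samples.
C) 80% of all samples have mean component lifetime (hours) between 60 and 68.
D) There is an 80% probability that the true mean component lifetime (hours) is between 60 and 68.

A confidence interval represents our confidence in the procedure, not a probability statement about the parameter.

Key concept: If we repeated this sampling process many times and computed an 80% CI each time, about 80% of those intervals would contain the true population parameter.

For this specific interval (60, 68):
- Midpoint (point estimate): 64
- Margin of error: 4

The correct interpretation is the one stating confidence that the true parameter lies in the interval — option A.

A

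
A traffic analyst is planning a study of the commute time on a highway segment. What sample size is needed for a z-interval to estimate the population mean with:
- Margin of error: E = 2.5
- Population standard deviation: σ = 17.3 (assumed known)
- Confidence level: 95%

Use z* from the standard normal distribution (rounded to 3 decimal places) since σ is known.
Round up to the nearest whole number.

Using z* since population σ is known (z-interval formula).

For 95% confidence, z* = 1.96 (from standard normal table)

Sample size formula for z-interval: n = (z*σ/E)²

n = (1.96 × 17.3 / 2.5)²
  = (13.563200)²
  = 183.9604

Round up to the nearest whole number: n = 184

184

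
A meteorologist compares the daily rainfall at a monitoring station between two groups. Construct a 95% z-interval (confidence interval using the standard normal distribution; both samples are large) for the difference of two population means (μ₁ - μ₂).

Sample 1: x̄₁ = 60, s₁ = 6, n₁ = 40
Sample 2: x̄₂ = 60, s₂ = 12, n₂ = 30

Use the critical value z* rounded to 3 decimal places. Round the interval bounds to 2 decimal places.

Both samples are large (n₁ = 40 ≥ 30, n₂ = 30 ≥ 30), so a z-interval for the difference of means applies.

Point estimate: x̄₁ - x̄₂ = 60 - 60 = 0

Standard error: SE = √(s₁²/n₁ + s₂²/n₂)
= √(6²/40 + 12²/30)
= √(0.900000 + 4.800000)
= 2.387467

For 95% confidence, z* = 1.96 (from standard normal table)
Margin of error: E = z* × SE = 1.96 × 2.387467 = 4.6794

Z-interval: (x̄₁ - x̄₂) ± E = 0 ± 4.6794 = (-4.6794, 4.6794)

Rounded to 2 decimal places:

(-4.68, 4.68)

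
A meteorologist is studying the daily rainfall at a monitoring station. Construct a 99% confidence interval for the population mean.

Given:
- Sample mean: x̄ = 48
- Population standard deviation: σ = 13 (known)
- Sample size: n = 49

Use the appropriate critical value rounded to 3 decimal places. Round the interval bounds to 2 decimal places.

The population standard deviation σ is known, so use a z-interval (standard normal critical value).

For 99% confidence, z* = 2.576 (from standard normal table)

Standard error: SE = σ/√n = 13/√49 = 1.857143

Margin of error: E = z* × SE = 2.576 × 1.857143 = 4.7840

Z-interval: x̄ ± E = 48 ± 4.7840 = (43.2160, 52.7840)

Rounded to 2 decimal places:

(43.22, 52.78)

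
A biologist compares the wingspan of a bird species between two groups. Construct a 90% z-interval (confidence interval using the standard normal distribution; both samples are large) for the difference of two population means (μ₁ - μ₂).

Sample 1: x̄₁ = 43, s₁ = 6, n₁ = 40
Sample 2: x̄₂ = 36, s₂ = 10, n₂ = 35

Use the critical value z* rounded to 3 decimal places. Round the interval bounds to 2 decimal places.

Both samples are large (n₁ = 40 ≥ 30, n₂ = 35 ≥ 30), so a z-interval for the difference of means applies.

Point estimate: x̄₁ - x̄₂ = 43 - 36 = 7

Standard error: SE = √(s₁²/n₁ + s₂²/n₂)
= √(6²/40 + 10²/35)
= √(0.900000 + 2.857143)
= 1.938335

For 90% confidence, z* = 1.645 (from standard normal table)
Margin of error: E = z* × SE = 1.645 × 1.938335 = 3.1886

Z-interval: (x̄₁ - x̄₂) ± E = 7 ± 3.1886 = (3.8114, 10.1886)

Rounded to 2 decimal places:

(3.81, 10.19)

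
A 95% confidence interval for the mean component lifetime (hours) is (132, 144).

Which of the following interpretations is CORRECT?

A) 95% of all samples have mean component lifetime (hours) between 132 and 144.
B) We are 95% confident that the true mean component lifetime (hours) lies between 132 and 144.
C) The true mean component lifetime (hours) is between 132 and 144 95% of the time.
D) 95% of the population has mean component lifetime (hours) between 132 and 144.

A confidence interval represents our confidence in the procedure, not a probability statement about the parameter.

Key concept: If we repeated this sampling process many times and computed a 95% CI each time, about 95% of those intervals would contain the true population parameter.

For this specific interval (132, 144):
- Midpoint (point estimate): 138
- Margin of error: 6

The correct interpretation is the one stating confidence that the true parameter lies in the interval — option B.

B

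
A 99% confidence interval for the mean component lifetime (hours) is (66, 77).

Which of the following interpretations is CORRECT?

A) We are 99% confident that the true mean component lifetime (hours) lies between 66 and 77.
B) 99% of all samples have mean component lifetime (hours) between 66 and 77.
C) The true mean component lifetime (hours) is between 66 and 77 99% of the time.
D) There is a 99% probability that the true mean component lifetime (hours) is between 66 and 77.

A confidence interval represents our confidence in the procedure, not a probability statement about the parameter.

Key concept: If we repeated this sampling process many times and computed a 99% CI each time, about 99% of those intervals would contain the true population parameter.

For this specific interval (66, 77):
- Midpoint (point estimate): 71.5
- Margin of error: 5.5

The correct interpretation is the one stating confidence that the true parameter lies in the interval — option A.

A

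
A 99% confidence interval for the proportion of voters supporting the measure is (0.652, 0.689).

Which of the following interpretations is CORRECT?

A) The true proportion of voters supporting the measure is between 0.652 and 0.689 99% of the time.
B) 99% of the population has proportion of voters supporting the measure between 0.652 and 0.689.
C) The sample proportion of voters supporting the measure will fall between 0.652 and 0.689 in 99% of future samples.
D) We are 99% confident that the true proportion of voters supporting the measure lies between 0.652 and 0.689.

A confidence interval represents our confidence in the procedure, not a probability statement about the parameter.

Key concept: If we repeated this sampling process many times and computed a 99% CI each time, about 99% of those intervals would contain the true population parameter.

For this specific interval (0.652, 0.689):
- Midpoint (point estimate): 0.6705
- Margin of error: 0.0185

The correct interpretation is the one stating confidence that the true parameter lies in the interval — option D.

D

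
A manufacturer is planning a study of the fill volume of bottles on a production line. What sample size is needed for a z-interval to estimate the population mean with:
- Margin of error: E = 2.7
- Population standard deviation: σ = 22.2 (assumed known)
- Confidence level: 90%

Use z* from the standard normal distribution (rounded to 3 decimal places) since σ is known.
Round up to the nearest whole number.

Using z* since population σ is known (z-interval formula).

For 90% confidence, z* = 1.645 (from standard normal table)

Sample size formula for z-interval: n = (z*σ/E)²

n = (1.645 × 22.2 / 2.7)²
  = (13.525556)²
  = 182.9407

Round up to the nearest whole number: n = 183

183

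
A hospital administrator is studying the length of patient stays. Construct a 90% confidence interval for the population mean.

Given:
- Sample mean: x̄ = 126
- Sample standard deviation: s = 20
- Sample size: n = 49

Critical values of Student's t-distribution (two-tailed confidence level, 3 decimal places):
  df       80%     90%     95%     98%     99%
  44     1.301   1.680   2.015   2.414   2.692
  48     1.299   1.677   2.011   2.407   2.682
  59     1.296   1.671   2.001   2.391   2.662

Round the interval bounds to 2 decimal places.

The population standard deviation σ is unknown (only the sample standard deviation s is given), so use a t-interval with df = n - 1 = 49 - 1 = 48.

For 90% confidence with df = 48, t* = 1.677 (from t-table)

Standard error: SE = s/√n = 20/√49 = 2.857143

Margin of error: E = t* × SE = 1.677 × 2.857143 = 4.7914

T-interval: x̄ ± E = 126 ± 4.7914 = (121.2086, 130.7914)

Rounded to 2 decimal places:

(121.21, 130.79)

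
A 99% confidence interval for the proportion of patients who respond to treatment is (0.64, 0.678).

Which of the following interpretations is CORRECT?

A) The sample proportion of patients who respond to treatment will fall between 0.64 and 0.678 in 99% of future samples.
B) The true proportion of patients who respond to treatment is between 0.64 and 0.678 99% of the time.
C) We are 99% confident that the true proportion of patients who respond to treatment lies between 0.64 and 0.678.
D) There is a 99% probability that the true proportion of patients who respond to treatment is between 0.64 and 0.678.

A confidence interval represents our confidence in the procedure, not a probability statement about the parameter.

Key concept: If we repeated this sampling process many times and computed a 99% CI each time, about 99% of those intervals would contain the true population parameter.

For this specific interval (0.64, 0.678):
- Midpoint (point estimate): 0.659
- Margin of error: 0.019

The correct interpretation is the one stating confidence that the true parameter lies in the interval — option C.

C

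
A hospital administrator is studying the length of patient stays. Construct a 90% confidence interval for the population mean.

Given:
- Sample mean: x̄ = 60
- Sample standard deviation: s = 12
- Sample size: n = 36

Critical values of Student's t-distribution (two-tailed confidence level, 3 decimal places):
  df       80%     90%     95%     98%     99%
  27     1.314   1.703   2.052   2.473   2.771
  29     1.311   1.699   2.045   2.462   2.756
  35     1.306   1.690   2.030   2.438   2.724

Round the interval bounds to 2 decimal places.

The population standard deviation σ is unknown (only the sample standard deviation s is given), so use a t-interval with df = n - 1 = 36 - 1 = 35.

For 90% confidence with df = 35, t* = 1.690 (from t-table)

Standard error: SE = s/√n = 12/√36 = 2.000000

Margin of error: E = t* × SE = 1.690 × 2.000000 = 3.3800

T-interval: x̄ ± E = 60 ± 3.3800 = (56.6200, 63.3800)

Rounded to 2 decimal places:

(56.62, 63.38)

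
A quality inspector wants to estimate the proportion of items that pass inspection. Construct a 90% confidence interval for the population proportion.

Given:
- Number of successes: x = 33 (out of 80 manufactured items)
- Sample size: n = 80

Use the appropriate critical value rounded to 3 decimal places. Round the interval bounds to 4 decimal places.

Sample proportion: p̂ = 33/80 = 0.412500

Check conditions for normal approximation:
  np̂ = 33 ≥ 10 ✓
  n(1-p̂) = 47 ≥ 10 ✓

The sample is large enough, so use a z-interval (normal approximation) for the proportion.

For 90% confidence, z* = 1.645 (from standard normal table)

Standard error: SE = √(p̂(1-p̂)/n) = √(0.412500×0.587500/80) = 0.05503905

Margin of error: E = z* × SE = 1.645 × 0.05503905 = 0.090539

Z-interval: p̂ ± E = 0.412500 ± 0.090539 = (0.321961, 0.503039)

Rounded to 4 decimal places:

(0.3220, 0.5030)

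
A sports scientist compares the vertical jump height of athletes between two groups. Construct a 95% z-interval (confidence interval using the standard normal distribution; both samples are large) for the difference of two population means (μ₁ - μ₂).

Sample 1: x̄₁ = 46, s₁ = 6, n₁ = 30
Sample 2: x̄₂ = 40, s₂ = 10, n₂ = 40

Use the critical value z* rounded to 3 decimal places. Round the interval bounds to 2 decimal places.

Both samples are large (n₁ = 30 ≥ 30, n₂ = 40 ≥ 30), so a z-interval for the difference of means applies.

Point estimate: x̄₁ - x̄₂ = 46 - 40 = 6

Standard error: SE = √(s₁²/n₁ + s₂²/n₂)
= √(6²/30 + 10²/40)
= √(1.200000 + 2.500000)
= 1.923538

For 95% confidence, z* = 1.96 (from standard normal table)
Margin of error: E = z* × SE = 1.96 × 1.923538 = 3.7701

Z-interval: (x̄₁ - x̄₂) ± E = 6 ± 3.7701 = (2.2299, 9.7701)

Rounded to 2 decimal places:

(2.23, 9.77)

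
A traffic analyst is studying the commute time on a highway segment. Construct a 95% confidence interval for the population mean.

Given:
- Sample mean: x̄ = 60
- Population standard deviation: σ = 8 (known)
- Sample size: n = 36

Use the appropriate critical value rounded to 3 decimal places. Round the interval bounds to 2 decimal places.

The population standard deviation σ is known, so use a z-interval (standard normal critical value).

For 95% confidence, z* = 1.96 (from standard normal table)

Standard error: SE = σ/√n = 8/√36 = 1.333333

Margin of error: E = z* × SE = 1.96 × 1.333333 = 2.6133

Z-interval: x̄ ± E = 60 ± 2.6133 = (57.3867, 62.6133)

Rounded to 2 decimal places:

(57.39, 62.61)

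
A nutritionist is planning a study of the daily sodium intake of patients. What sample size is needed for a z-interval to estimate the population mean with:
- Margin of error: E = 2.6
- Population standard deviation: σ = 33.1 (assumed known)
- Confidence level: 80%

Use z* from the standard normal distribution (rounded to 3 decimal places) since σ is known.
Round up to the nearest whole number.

Using z* since population σ is known (z-interval formula).

For 80% confidence, z* = 1.282 (from standard normal table)

Sample size formula for z-interval: n = (z*σ/E)²

n = (1.282 × 33.1 / 2.6)²
  = (16.320846)²
  = 266.3700

Round up to the nearest whole number: n = 267

267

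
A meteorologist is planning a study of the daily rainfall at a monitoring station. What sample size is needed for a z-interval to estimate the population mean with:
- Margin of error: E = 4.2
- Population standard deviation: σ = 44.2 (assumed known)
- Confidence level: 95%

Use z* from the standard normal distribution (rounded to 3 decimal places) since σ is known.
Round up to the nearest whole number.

Using z* since population σ is known (z-interval formula).

For 95% confidence, z* = 1.96 (from standard normal table)

Sample size formula for z-interval: n = (z*σ/E)²

n = (1.96 × 44.2 / 4.2)²
  = (20.626667)²
  = 425.4594

Round up to the nearest whole number: n = 426

426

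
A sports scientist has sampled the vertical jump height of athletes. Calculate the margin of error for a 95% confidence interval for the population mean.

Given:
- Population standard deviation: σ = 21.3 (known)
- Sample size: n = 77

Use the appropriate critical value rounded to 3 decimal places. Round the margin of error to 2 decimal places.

The population standard deviation σ is known, so use the z-interval margin of error formula.

For 95% confidence, z* = 1.96 (from standard normal table)

Margin of error formula for z-interval: E = z* × σ/√n

E = 1.96 × 21.3/√77
  = 1.96 × 2.427360
  = 4.7576

Rounded to 2 decimal places:

4.76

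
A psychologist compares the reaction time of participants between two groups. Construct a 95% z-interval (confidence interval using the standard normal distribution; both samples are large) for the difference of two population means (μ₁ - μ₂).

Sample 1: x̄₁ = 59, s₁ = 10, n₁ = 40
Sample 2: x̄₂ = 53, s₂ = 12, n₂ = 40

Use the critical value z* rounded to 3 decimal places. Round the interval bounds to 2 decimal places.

Both samples are large (n₁ = 40 ≥ 30, n₂ = 40 ≥ 30), so a z-interval for the difference of means applies.

Point estimate: x̄₁ - x̄₂ = 59 - 53 = 6

Standard error: SE = √(s₁²/n₁ + s₂²/n₂)
= √(10²/40 + 12²/40)
= √(2.500000 + 3.600000)
= 2.469818

For 95% confidence, z* = 1.96 (from standard normal table)
Margin of error: E = z* × SE = 1.96 × 2.469818 = 4.8408

Z-interval: (x̄₁ - x̄₂) ± E = 6 ± 4.8408 = (1.1592, 10.8408)

Rounded to 2 decimal places:

(1.16, 10.84)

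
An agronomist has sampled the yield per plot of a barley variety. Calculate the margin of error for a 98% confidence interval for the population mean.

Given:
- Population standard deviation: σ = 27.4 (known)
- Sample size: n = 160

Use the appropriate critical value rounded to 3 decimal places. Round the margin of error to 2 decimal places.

The population standard deviation σ is known, so use the z-interval margin of error formula.

For 98% confidence, z* = 2.326 (from standard normal table)

Margin of error formula for z-interval: E = z* × σ/√n

E = 2.326 × 27.4/√160
  = 2.326 × 2.166160
  = 5.0385

Rounded to 2 decimal places:

5.04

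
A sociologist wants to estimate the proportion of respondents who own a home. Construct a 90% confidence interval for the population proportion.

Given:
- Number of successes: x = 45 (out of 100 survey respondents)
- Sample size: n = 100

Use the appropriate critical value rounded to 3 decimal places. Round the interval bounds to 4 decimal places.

Sample proportion: p̂ = 45/100 = 0.450000

Check conditions for normal approximation:
  np̂ = 45 ≥ 10 ✓
  n(1-p̂) = 55 ≥ 10 ✓

The sample is large enough, so use a z-interval (normal approximation) for the proportion.

For 90% confidence, z* = 1.645 (from standard normal table)

Standard error: SE = √(p̂(1-p̂)/n) = √(0.450000×0.550000/100) = 0.04974937

Margin of error: E = z* × SE = 1.645 × 0.04974937 = 0.081838

Z-interval: p̂ ± E = 0.450000 ± 0.081838 = (0.368162, 0.531838)

Rounded to 4 decimal places:

(0.3682, 0.5318)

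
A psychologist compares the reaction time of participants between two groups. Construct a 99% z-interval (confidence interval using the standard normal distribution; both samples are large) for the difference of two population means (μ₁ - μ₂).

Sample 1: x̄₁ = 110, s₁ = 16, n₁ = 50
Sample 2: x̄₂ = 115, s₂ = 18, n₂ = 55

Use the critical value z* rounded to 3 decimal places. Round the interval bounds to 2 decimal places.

Both samples are large (n₁ = 50 ≥ 30, n₂ = 55 ≥ 30), so a z-interval for the difference of means applies.

Point estimate: x̄₁ - x̄₂ = 110 - 115 = -5

Standard error: SE = √(s₁²/n₁ + s₂²/n₂)
= √(16²/50 + 18²/55)
= √(5.120000 + 5.890909)
= 3.318269

For 99% confidence, z* = 2.576 (from standard normal table)
Margin of error: E = z* × SE = 2.576 × 3.318269 = 8.5479

Z-interval: (x̄₁ - x̄₂) ± E = -5 ± 8.5479 = (-13.5479, 3.5479)

Rounded to 2 decimal places:

(-13.55, 3.55)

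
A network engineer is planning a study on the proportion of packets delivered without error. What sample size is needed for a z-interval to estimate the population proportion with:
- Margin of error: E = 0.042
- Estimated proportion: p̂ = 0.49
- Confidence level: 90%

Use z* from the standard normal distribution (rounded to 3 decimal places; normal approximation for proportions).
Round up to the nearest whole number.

Using z* for proportion z-interval (normal approximation).

For 90% confidence, z* = 1.645 (from standard normal table)

Sample size formula for proportion z-interval: n = z*²p̂(1-p̂)/E²

n = 1.645² × 0.49 × 0.51 / 0.042²
  = 2.706025 × 0.2499 / 0.001764
  = 383.3535

Round up to the nearest whole number: n = 384

384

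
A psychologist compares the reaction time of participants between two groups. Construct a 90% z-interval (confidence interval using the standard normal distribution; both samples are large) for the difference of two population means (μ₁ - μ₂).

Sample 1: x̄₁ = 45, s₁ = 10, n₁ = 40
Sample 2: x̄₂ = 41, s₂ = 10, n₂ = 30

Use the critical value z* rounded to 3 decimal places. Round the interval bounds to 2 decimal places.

Both samples are large (n₁ = 40 ≥ 30, n₂ = 30 ≥ 30), so a z-interval for the difference of means applies.

Point estimate: x̄₁ - x̄₂ = 45 - 41 = 4

Standard error: SE = √(s₁²/n₁ + s₂²/n₂)
= √(10²/40 + 10²/30)
= √(2.500000 + 3.333333)
= 2.415229

For 90% confidence, z* = 1.645 (from standard normal table)
Margin of error: E = z* × SE = 1.645 × 2.415229 = 3.9731

Z-interval: (x̄₁ - x̄₂) ± E = 4 ± 3.9731 = (0.0269, 7.9731)

Rounded to 2 decimal places:

(0.03, 7.97)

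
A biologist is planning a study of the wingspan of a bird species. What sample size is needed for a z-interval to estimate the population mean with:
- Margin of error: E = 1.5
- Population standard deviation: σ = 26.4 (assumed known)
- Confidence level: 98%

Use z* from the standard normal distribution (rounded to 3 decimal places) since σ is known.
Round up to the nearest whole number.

Using z* since population σ is known (z-interval formula).

For 98% confidence, z* = 2.326 (from standard normal table)

Sample size formula for z-interval: n = (z*σ/E)²

n = (2.326 × 26.4 / 1.5)²
  = (40.937600)²
  = 1675.8871

Round up to the nearest whole number: n = 1676

1676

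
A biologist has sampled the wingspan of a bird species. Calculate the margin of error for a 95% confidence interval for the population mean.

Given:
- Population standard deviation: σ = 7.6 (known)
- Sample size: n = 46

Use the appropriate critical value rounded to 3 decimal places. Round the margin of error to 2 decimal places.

The population standard deviation σ is known, so use the z-interval margin of error formula.

For 95% confidence, z* = 1.96 (from standard normal table)

Margin of error formula for z-interval: E = z* × σ/√n

E = 1.96 × 7.6/√46
  = 1.96 × 1.120559
  = 2.1963

Rounded to 2 decimal places:

2.20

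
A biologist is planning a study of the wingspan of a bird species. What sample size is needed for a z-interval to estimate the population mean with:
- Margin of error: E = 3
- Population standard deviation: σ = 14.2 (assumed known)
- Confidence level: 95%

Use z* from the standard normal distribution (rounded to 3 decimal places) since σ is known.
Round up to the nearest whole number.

Using z* since population σ is known (z-interval formula).

For 95% confidence, z* = 1.96 (from standard normal table)

Sample size formula for z-interval: n = (z*σ/E)²

n = (1.96 × 14.2 / 3)²
  = (9.277333)²
  = 86.0689

Round up to the nearest whole number: n = 87

87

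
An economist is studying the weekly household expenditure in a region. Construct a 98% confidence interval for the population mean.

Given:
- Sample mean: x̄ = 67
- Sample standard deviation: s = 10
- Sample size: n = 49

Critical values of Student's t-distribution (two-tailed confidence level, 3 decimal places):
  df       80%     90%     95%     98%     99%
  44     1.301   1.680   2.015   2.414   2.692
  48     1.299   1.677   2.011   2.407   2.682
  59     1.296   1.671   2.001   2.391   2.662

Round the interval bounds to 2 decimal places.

The population standard deviation σ is unknown (only the sample standard deviation s is given), so use a t-interval with df = n - 1 = 49 - 1 = 48.

For 98% confidence with df = 48, t* = 2.407 (from t-table)

Standard error: SE = s/√n = 10/√49 = 1.428571

Margin of error: E = t* × SE = 2.407 × 1.428571 = 3.4386

T-interval: x̄ ± E = 67 ± 3.4386 = (63.5614, 70.4386)

Rounded to 2 decimal places:

(63.56, 70.44)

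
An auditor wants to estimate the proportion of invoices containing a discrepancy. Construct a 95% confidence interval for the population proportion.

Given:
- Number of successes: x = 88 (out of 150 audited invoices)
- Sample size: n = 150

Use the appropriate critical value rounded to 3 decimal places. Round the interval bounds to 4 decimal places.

Sample proportion: p̂ = 88/150 = 0.586667

Check conditions for normal approximation:
  np̂ = 88 ≥ 10 ✓
  n(1-p̂) = 62 ≥ 10 ✓

The sample is large enough, so use a z-interval (normal approximation) for the proportion.

For 95% confidence, z* = 1.96 (from standard normal table)

Standard error: SE = √(p̂(1-p̂)/n) = √(0.586667×0.413333/150) = 0.04020687

Margin of error: E = z* × SE = 1.96 × 0.04020687 = 0.078805

Z-interval: p̂ ± E = 0.586667 ± 0.078805 = (0.507861, 0.665472)

Rounded to 4 decimal places:

(0.5079, 0.6655)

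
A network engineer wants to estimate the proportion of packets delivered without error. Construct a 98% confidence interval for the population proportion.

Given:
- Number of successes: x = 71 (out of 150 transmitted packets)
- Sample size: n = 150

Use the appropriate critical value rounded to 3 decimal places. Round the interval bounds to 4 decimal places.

Sample proportion: p̂ = 71/150 = 0.473333

Check conditions for normal approximation:
  np̂ = 71 ≥ 10 ✓
  n(1-p̂) = 79 ≥ 10 ✓

The sample is large enough, so use a z-interval (normal approximation) for the proportion.

For 98% confidence, z* = 2.326 (from standard normal table)

Standard error: SE = √(p̂(1-p̂)/n) = √(0.473333×0.526667/150) = 0.04076673

Margin of error: E = z* × SE = 2.326 × 0.04076673 = 0.094823

Z-interval: p̂ ± E = 0.473333 ± 0.094823 = (0.378510, 0.568157)

Rounded to 4 decimal places:

(0.3785, 0.5682)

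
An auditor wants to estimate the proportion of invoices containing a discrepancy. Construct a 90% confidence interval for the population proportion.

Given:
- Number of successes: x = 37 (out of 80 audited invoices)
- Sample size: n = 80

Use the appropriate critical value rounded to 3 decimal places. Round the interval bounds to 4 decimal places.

Sample proportion: p̂ = 37/80 = 0.462500

Check conditions for normal approximation:
  np̂ = 37 ≥ 10 ✓
  n(1-p̂) = 43 ≥ 10 ✓

The sample is large enough, so use a z-interval (normal approximation) for the proportion.

For 90% confidence, z* = 1.645 (from standard normal table)

Standard error: SE = √(p̂(1-p̂)/n) = √(0.462500×0.537500/80) = 0.05574425

Margin of error: E = z* × SE = 1.645 × 0.05574425 = 0.091699

Z-interval: p̂ ± E = 0.462500 ± 0.091699 = (0.370801, 0.554199)

Rounded to 4 decimal places:

(0.3708, 0.5542)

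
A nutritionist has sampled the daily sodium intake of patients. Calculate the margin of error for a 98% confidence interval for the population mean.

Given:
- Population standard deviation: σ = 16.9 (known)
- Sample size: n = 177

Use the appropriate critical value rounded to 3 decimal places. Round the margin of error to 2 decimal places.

The population standard deviation σ is known, so use the z-interval margin of error formula.

For 98% confidence, z* = 2.326 (from standard normal table)

Margin of error formula for z-interval: E = z* × σ/√n

E = 2.326 × 16.9/√177
  = 2.326 × 1.270282
  = 2.9547

Rounded to 2 decimal places:

2.95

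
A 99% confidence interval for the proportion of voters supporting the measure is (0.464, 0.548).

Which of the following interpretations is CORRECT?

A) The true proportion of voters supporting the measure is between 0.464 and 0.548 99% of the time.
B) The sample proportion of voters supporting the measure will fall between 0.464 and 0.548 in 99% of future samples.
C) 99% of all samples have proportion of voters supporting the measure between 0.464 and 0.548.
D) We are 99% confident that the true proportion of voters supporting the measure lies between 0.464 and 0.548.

A confidence interval represents our confidence in the procedure, not a probability statement about the parameter.

Key concept: If we repeated this sampling process many times and computed a 99% CI each time, about 99% of those intervals would contain the true population parameter.

For this specific interval (0.464, 0.548):
- Midpoint (point estimate): 0.506
- Margin of error: 0.042

The correct interpretation is the one stating confidence that the true parameter lies in the interval — option D.

D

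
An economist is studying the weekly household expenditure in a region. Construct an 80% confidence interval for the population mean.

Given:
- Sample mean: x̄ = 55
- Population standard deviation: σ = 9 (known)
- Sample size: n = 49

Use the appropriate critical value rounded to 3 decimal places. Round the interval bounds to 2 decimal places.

The population standard deviation σ is known, so use a z-interval (standard normal critical value).

For 80% confidence, z* = 1.282 (from standard normal table)

Standard error: SE = σ/√n = 9/√49 = 1.285714

Margin of error: E = z* × SE = 1.282 × 1.285714 = 1.6483

Z-interval: x̄ ± E = 55 ± 1.6483 = (53.3517, 56.6483)

Rounded to 2 decimal places:

(53.35, 56.65)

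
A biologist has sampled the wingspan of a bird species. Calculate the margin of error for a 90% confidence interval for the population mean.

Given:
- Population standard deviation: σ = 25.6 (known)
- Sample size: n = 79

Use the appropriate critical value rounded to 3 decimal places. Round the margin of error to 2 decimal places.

The population standard deviation σ is known, so use the z-interval margin of error formula.

For 90% confidence, z* = 1.645 (from standard normal table)

Margin of error formula for z-interval: E = z* × σ/√n

E = 1.645 × 25.6/√79
  = 1.645 × 2.880225
  = 4.7380

Rounded to 2 decimal places:

4.74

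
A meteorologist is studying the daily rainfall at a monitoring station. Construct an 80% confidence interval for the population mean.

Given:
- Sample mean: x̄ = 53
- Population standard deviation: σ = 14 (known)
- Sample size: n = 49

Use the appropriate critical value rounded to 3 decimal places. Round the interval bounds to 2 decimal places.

The population standard deviation σ is known, so use a z-interval (standard normal critical value).

For 80% confidence, z* = 1.282 (from standard normal table)

Standard error: SE = σ/√n = 14/√49 = 2.000000

Margin of error: E = z* × SE = 1.282 × 2.000000 = 2.5640

Z-interval: x̄ ± E = 53 ± 2.5640 = (50.4360, 55.5640)

Rounded to 2 decimal places:

(50.44, 55.56)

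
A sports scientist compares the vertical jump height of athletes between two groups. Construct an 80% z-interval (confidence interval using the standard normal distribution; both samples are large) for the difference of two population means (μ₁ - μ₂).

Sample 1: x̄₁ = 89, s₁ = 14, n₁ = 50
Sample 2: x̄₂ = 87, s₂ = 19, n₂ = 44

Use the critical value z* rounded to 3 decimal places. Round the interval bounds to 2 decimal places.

Both samples are large (n₁ = 50 ≥ 30, n₂ = 44 ≥ 30), so a z-interval for the difference of means applies.

Point estimate: x̄₁ - x̄₂ = 89 - 87 = 2

Standard error: SE = √(s₁²/n₁ + s₂²/n₂)
= √(14²/50 + 19²/44)
= √(3.920000 + 8.204545)
= 3.482032

For 80% confidence, z* = 1.282 (from standard normal table)
Margin of error: E = z* × SE = 1.282 × 3.482032 = 4.4640

Z-interval: (x̄₁ - x̄₂) ± E = 2 ± 4.4640 = (-2.4640, 6.4640)

Rounded to 2 decimal places:

(-2.46, 6.46)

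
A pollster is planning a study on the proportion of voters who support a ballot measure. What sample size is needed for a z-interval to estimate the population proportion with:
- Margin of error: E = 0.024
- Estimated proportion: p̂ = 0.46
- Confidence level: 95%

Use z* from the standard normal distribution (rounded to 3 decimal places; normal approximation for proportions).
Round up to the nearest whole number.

Using z* for proportion z-interval (normal approximation).

For 95% confidence, z* = 1.96 (from standard normal table)

Sample size formula for proportion z-interval: n = z*²p̂(1-p̂)/E²

n = 1.96² × 0.46 × 0.54 / 0.024²
  = 3.8416 × 0.2484 / 0.000576
  = 1656.6900

Round up to the nearest whole number: n = 1657

1657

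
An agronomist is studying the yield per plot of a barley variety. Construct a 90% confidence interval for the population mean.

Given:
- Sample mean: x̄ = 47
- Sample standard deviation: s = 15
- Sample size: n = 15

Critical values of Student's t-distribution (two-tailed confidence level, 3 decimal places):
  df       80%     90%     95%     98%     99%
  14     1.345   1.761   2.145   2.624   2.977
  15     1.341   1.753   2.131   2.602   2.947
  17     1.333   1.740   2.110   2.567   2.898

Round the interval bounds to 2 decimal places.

The population standard deviation σ is unknown (only the sample standard deviation s is given), so use a t-interval with df = n - 1 = 15 - 1 = 14.

For 90% confidence with df = 14, t* = 1.761 (from t-table)

Standard error: SE = s/√n = 15/√15 = 3.872983

Margin of error: E = t* × SE = 1.761 × 3.872983 = 6.8203

T-interval: x̄ ± E = 47 ± 6.8203 = (40.1797, 53.8203)

Rounded to 2 decimal places:

(40.18, 53.82)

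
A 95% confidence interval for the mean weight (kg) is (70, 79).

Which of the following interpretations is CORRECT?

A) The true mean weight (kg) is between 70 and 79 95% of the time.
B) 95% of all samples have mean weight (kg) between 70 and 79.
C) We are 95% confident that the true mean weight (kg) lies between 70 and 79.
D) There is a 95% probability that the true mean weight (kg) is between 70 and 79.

A confidence interval represents our confidence in the procedure, not a probability statement about the parameter.

Key concept: If we repeated this sampling process many times and computed a 95% CI each time, about 95% of those intervals would contain the true population parameter.

For this specific interval (70, 79):
- Midpoint (point estimate): 74.5
- Margin of error: 4.5

The correct interpretation is the one stating confidence that the true parameter lies in the interval — option C.

C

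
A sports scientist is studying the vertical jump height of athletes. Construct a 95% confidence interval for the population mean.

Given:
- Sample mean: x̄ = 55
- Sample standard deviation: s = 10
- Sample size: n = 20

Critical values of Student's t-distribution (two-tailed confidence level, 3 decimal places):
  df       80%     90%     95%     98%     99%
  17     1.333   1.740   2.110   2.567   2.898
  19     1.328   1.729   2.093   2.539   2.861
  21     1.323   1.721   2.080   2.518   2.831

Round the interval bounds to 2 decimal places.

The population standard deviation σ is unknown (only the sample standard deviation s is given), so use a t-interval with df = n - 1 = 20 - 1 = 19.

For 95% confidence with df = 19, t* = 2.093 (from t-table)

Standard error: SE = s/√n = 10/√20 = 2.236068

Margin of error: E = t* × SE = 2.093 × 2.236068 = 4.6801

T-interval: x̄ ± E = 55 ± 4.6801 = (50.3199, 59.6801)

Rounded to 2 decimal places:

(50.32, 59.68)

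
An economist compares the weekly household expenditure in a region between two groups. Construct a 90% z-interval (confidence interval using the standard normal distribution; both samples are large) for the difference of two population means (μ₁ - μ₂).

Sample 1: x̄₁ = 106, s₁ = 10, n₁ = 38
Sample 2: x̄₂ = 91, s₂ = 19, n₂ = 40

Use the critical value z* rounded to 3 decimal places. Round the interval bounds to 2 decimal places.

Both samples are large (n₁ = 38 ≥ 30, n₂ = 40 ≥ 30), so a z-interval for the difference of means applies.

Point estimate: x̄₁ - x̄₂ = 106 - 91 = 15

Standard error: SE = √(s₁²/n₁ + s₂²/n₂)
= √(10²/38 + 19²/40)
= √(2.631579 + 9.025000)
= 3.414173

For 90% confidence, z* = 1.645 (from standard normal table)
Margin of error: E = z* × SE = 1.645 × 3.414173 = 5.6163

Z-interval: (x̄₁ - x̄₂) ± E = 15 ± 5.6163 = (9.3837, 20.6163)

Rounded to 2 decimal places:

(9.38, 20.62)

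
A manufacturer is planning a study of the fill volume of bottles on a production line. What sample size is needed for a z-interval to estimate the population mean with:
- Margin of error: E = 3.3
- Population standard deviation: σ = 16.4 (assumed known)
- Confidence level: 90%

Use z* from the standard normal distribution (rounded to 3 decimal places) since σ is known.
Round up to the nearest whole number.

Using z* since population σ is known (z-interval formula).

For 90% confidence, z* = 1.645 (from standard normal table)

Sample size formula for z-interval: n = (z*σ/E)²

n = (1.645 × 16.4 / 3.3)²
  = (8.175152)²
  = 66.8331

Round up to the nearest whole number: n = 67

67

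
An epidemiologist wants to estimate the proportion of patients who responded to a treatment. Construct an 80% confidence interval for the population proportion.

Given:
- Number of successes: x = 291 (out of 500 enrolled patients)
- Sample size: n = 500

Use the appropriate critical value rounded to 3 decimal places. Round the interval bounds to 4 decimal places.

Sample proportion: p̂ = 291/500 = 0.582000

Check conditions for normal approximation:
  np̂ = 291 ≥ 10 ✓
  n(1-p̂) = 209 ≥ 10 ✓

The sample is large enough, so use a z-interval (normal approximation) for the proportion.

For 80% confidence, z* = 1.282 (from standard normal table)

Standard error: SE = √(p̂(1-p̂)/n) = √(0.582000×0.418000/500) = 0.02205792

Margin of error: E = z* × SE = 1.282 × 0.02205792 = 0.028278

Z-interval: p̂ ± E = 0.582000 ± 0.028278 = (0.553722, 0.610278)

Rounded to 4 decimal places:

(0.5537, 0.6103)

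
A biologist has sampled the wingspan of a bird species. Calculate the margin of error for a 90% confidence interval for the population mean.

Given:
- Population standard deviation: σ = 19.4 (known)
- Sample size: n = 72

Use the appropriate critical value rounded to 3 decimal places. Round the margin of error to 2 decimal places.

The population standard deviation σ is known, so use the z-interval margin of error formula.

For 90% confidence, z* = 1.645 (from standard normal table)

Margin of error formula for z-interval: E = z* × σ/√n

E = 1.645 × 19.4/√72
  = 1.645 × 2.286312
  = 3.7610

Rounded to 2 decimal places:

3.76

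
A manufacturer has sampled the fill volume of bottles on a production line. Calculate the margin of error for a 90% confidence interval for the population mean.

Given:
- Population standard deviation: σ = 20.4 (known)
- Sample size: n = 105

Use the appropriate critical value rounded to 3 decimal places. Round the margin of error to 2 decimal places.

The population standard deviation σ is known, so use the z-interval margin of error formula.

For 90% confidence, z* = 1.645 (from standard normal table)

Margin of error formula for z-interval: E = z* × σ/√n

E = 1.645 × 20.4/√105
  = 1.645 × 1.990836
  = 3.2749

Rounded to 2 decimal places:

3.27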